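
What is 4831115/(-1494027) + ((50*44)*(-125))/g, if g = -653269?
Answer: -2745160239935/976001524263 ≈ -2.8127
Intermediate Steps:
4831115/(-1494027) + ((50*44)*(-125))/g = 4831115/(-1494027) + ((50*44)*(-125))/(-653269) = 4831115*(-1/1494027) + (2200*(-125))*(-1/653269) = -4831115/1494027 - 275000*(-1/653269) = -4831115/1494027 + 275000/653269 = -2745160239935/976001524263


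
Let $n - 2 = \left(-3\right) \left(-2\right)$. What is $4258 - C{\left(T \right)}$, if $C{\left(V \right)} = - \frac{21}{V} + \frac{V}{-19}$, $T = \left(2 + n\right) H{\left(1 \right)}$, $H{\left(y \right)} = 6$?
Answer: $\frac{1619373}{380} \approx 4261.5$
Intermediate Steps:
$n = 8$ ($n = 2 - -6 = 2 + 6 = 8$)
$T = 60$ ($T = \left(2 + 8\right) 6 = 10 \cdot 6 = 60$)
$C{\left(V \right)} = - \frac{21}{V} - \frac{V}{19}$ ($C{\left(V \right)} = - \frac{21}{V} + V \left(- \frac{1}{19}\right) = - \frac{21}{V} - \frac{V}{19}$)
$4258 - C{\left(T \right)} = 4258 - \left(- \frac{21}{60} - \frac{60}{19}\right) = 4258 - \left(\left(-21\right) \frac{1}{60} - \frac{60}{19}\right) = 4258 - \left(- \frac{7}{20} - \frac{60}{19}\right) = 4258 - - \frac{1333}{380} = 4258 + \frac{1333}{380} = \frac{1619373}{380}$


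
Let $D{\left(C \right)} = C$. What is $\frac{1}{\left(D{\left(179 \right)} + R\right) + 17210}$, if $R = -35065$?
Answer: $- \frac{1}{17676} \approx -5.6574 \cdot 10^{-5}$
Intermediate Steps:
$\frac{1}{\left(D{\left(179 \right)} + R\right) + 17210} = \frac{1}{\left(179 - 35065\right) + 17210} = \frac{1}{-34886 + 17210} = \frac{1}{-17676} = - \frac{1}{17676}$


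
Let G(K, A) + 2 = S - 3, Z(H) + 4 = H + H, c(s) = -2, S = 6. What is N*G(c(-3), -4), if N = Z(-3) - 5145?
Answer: -5155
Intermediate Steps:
Z(H) = -4 + 2*H (Z(H) = -4 + (H + H) = -4 + 2*H)
G(K, A) = 1 (G(K, A) = -2 + (6 - 3) = -2 + 3 = 1)
N = -5155 (N = (-4 + 2*(-3)) - 5145 = (-4 - 6) - 5145 = -10 - 5145 = -5155)
N*G(c(-3), -4) = -5155*1 = -5155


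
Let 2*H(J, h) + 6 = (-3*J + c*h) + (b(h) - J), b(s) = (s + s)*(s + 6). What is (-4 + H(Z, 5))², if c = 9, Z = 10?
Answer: 10201/4 ≈ 2550.3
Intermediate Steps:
b(s) = 2*s*(6 + s) (b(s) = (2*s)*(6 + s) = 2*s*(6 + s))
H(J, h) = -3 - 2*J + 9*h/2 + h*(6 + h) (H(J, h) = -3 + ((-3*J + 9*h) + (2*h*(6 + h) - J))/2 = -3 + ((-3*J + 9*h) + (-J + 2*h*(6 + h)))/2 = -3 + (-4*J + 9*h + 2*h*(6 + h))/2 = -3 + (-2*J + 9*h/2 + h*(6 + h)) = -3 - 2*J + 9*h/2 + h*(6 + h))
(-4 + H(Z, 5))² = (-4 + (-3 + 5² - 2*10 + (21/2)*5))² = (-4 + (-3 + 25 - 20 + 105/2))² = (-4 + 109/2)² = (101/2)² = 10201/4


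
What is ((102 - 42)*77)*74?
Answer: 341880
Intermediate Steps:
((102 - 42)*77)*74 = (60*77)*74 = 4620*74 = 341880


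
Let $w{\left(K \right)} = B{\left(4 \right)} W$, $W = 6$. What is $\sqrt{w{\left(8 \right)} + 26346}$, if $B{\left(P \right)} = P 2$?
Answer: $\sqrt{26394} \approx 162.46$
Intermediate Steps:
$B{\left(P \right)} = 2 P$
$w{\left(K \right)} = 48$ ($w{\left(K \right)} = 2 \cdot 4 \cdot 6 = 8 \cdot 6 = 48$)
$\sqrt{w{\left(8 \right)} + 26346} = \sqrt{48 + 26346} = \sqrt{26394}$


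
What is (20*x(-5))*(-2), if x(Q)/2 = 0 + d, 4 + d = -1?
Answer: 400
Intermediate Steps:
d = -5 (d = -4 - 1 = -5)
x(Q) = -10 (x(Q) = 2*(0 - 5) = 2*(-5) = -10)
(20*x(-5))*(-2) = (20*(-10))*(-2) = -200*(-2) = 400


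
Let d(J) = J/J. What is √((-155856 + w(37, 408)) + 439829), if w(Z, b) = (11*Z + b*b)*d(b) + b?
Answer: 2*√112813 ≈ 671.75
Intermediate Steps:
d(J) = 1
w(Z, b) = b + b² + 11*Z (w(Z, b) = (11*Z + b*b)*1 + b = (11*Z + b²)*1 + b = (b² + 11*Z)*1 + b = (b² + 11*Z) + b = b + b² + 11*Z)
√((-155856 + w(37, 408)) + 439829) = √((-155856 + (408 + 408² + 11*37)) + 439829) = √((-155856 + (408 + 166464 + 407)) + 439829) = √((-155856 + 167279) + 439829) = √(11423 + 439829) = √451252 = 2*√112813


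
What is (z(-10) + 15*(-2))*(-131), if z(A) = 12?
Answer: 2358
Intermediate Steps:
(z(-10) + 15*(-2))*(-131) = (12 + 15*(-2))*(-131) = (12 - 30)*(-131) = -18*(-131) = 2358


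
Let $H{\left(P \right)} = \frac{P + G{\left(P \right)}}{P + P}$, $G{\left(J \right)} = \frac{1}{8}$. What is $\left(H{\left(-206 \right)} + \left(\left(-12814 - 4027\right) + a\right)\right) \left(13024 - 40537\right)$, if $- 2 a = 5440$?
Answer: $\frac{1773801875817}{3296} \approx 5.3817 \cdot 10^{8}$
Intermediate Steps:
$a = -2720$ ($a = \left(- \frac{1}{2}\right) 5440 = -2720$)
$G{\left(J \right)} = \frac{1}{8}$
$H{\left(P \right)} = \frac{\frac{1}{8} + P}{2 P}$ ($H{\left(P \right)} = \frac{P + \frac{1}{8}}{P + P} = \frac{\frac{1}{8} + P}{2 P}$)
$\left(H{\left(-206 \right)} + \left(\left(-12814 - 4027\right) + a\right)\right) \left(13024 - 40537\right) = \left(\frac{1 + 8 \left(-206\right)}{16 \left(-206\right)} - 19561\right) \left(13024 - 40537\right) = \left(\frac{1}{16} \left(- \frac{1}{206}\right) \left(1 - 1648\right) - 19561\right) \left(-27513\right) = \left(\frac{1}{16} \left(- \frac{1}{206}\right) \left(-1647\right) - 19561\right) \left(-27513\right) = \left(\frac{1647}{3296} - 19561\right) \left(-27513\right) = \left(- \frac{64471409}{3296}\right) \left(-27513\right) = \frac{1773801875817}{3296}$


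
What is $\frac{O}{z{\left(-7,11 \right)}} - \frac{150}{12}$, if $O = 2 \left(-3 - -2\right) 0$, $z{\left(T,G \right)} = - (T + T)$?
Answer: $- \frac{25}{2} \approx -12.5$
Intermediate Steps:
$z{\left(T,G \right)} = - 2 T$
$O = 0$ ($O = 2 \left(-3 + 2\right) 0 = 2 \left(-1\right) 0 = \left(-2\right) 0 = 0$)
$\frac{O}{z{\left(-7,11 \right)}} - \frac{150}{12} = \frac{0}{\left(-2\right) \left(-7\right)} - \frac{150}{12} = \frac{0}{14} - \frac{25}{2} = 0 \cdot \frac{1}{14} - \frac{25}{2} = 0 - \frac{25}{2} = - \frac{25}{2}$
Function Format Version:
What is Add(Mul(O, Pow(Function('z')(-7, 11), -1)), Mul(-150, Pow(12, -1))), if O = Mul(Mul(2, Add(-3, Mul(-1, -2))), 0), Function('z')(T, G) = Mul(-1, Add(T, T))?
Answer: Rational(-25, 2) ≈ -12.500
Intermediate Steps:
Function('z')(T, G) = Mul(-2, T) (Function('z')(T, G) = Mul(-1, Mul(2, T)) = Mul(-2, T))
O = 0 (O = Mul(Mul(2, Add(-3, 2)), 0) = Mul(Mul(2, -1), 0) = Mul(-2, 0) = 0)
Add(Mul(O, Pow(Function('z')(-7, 11), -1)), Mul(-150, Pow(12, -1))) = Add(Mul(0, Pow(Mul(-2, -7), -1)), Mul(-150, Pow(12, -1))) = Add(Mul(0, Pow(14, -1)), Mul(-150, Rational(1, 12))) = Add(Mul(0, Rational(1, 14)), Rational(-25, 2)) = Add(0, Rational(-25, 2)) = Rational(-25, 2)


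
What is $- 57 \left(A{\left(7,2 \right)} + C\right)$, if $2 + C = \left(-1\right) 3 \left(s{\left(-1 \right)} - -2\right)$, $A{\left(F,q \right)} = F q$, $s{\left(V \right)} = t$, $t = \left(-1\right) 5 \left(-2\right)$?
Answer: $1368$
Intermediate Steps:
$t = 10$ ($t = \left(-5\right) \left(-2\right) = 10$)
$s{\left(V \right)} = 10$
$C = -38$ ($C = -2 + \left(-1\right) 3 \left(10 - -2\right) = -2 - 3 \left(10 + 2\right) = -2 - 36 = -38$)
$- 57 \left(A{\left(7,2 \right)} + C\right) = - 57 \left(7 \cdot 2 - 38\right) = - 57 \left(14 - 38\right) = \left(-57\right) \left(-24\right) = 1368$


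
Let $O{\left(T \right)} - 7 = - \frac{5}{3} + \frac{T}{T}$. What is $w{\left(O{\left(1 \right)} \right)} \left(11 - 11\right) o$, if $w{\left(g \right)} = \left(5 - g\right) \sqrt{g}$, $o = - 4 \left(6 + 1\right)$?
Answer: $0$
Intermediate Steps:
$O{\left(T \right)} = \frac{19}{3}$ ($O{\left(T \right)} = 7 + \left(- \frac{5}{3} + \frac{T}{T}\right) = 7 + \left(\left(-5\right) \frac{1}{3} + 1\right) = 7 + \left(- \frac{5}{3} + 1\right) = 7 - \frac{2}{3} = \frac{19}{3}$)
$o = -28$ ($o = \left(-4\right) 7 = -28$)
$w{\left(g \right)} = \sqrt{g} \left(5 - g\right)$
$w{\left(O{\left(1 \right)} \right)} \left(11 - 11\right) o = \sqrt{\frac{19}{3}} \left(5 - \frac{19}{3}\right) \left(11 - 11\right) \left(-28\right) = \frac{\sqrt{57}}{3} \left(5 - \frac{19}{3}\right) \left(11 - 11\right) \left(-28\right) = \frac{\sqrt{57}}{3} \left(- \frac{4}{3}\right) 0 \left(-28\right) = - \frac{4 \sqrt{57}}{9} \cdot 0 \left(-28\right) = 0 \left(-28\right) = 0$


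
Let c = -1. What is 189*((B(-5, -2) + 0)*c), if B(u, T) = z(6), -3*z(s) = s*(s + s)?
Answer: 4536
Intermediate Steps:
z(s) = -2*s²/3 (z(s) = -s*(s + s)/3 = -s*2*s/3 = -2*s²/3)
B(u, T) = -24 (B(u, T) = -⅔*6² = -⅔*36 = -24)
189*((B(-5, -2) + 0)*c) = 189*((-24 + 0)*(-1)) = 189*(-24*(-1)) = 189*24 = 4536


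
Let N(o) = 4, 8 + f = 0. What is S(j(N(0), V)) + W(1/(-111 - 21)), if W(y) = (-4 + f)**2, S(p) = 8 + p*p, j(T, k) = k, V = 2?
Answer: 156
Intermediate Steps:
f = -8 (f = -8 + 0 = -8)
S(p) = 8 + p**2
W(y) = 144 (W(y) = (-4 - 8)**2 = (-12)**2 = 144)
S(j(N(0), V)) + W(1/(-111 - 21)) = (8 + 2**2) + 144 = (8 + 4) + 144 = 12 + 144 = 156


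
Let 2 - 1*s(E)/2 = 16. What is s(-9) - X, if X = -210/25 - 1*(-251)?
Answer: -1353/5 ≈ -270.60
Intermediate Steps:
s(E) = -28 (s(E) = 4 - 2*16 = 4 - 32 = -28)
X = 1213/5 (X = -210*1/25 + 251 = -42/5 + 251 = 1213/5 ≈ 242.60)
s(-9) - X = -28 - 1*1213/5 = -28 - 1213/5 = -1353/5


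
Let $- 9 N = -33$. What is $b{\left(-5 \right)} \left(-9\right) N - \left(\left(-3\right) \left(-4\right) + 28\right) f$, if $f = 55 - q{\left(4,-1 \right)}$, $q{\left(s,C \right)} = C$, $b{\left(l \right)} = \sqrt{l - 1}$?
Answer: $-2240 - 33 i \sqrt{6} \approx -2240.0 - 80.833 i$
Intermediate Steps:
$N = \frac{11}{3}$ ($N = \left(- \frac{1}{9}\right) \left(-33\right) = \frac{11}{3} \approx 3.6667$)
$b{\left(l \right)} = \sqrt{-1 + l}$
$f = 56$ ($f = 55 - -1 = 55 + 1 = 56$)
$b{\left(-5 \right)} \left(-9\right) N - \left(\left(-3\right) \left(-4\right) + 28\right) f = \sqrt{-1 - 5} \left(-9\right) \frac{11}{3} - \left(\left(-3\right) \left(-4\right) + 28\right) 56 = \sqrt{-6} \left(-9\right) \frac{11}{3} - \left(12 + 28\right) 56 = i \sqrt{6} \left(-9\right) \frac{11}{3} - 40 \cdot 56 = - 9 i \sqrt{6} \cdot \frac{11}{3} - 2240 = - 33 i \sqrt{6} - 2240 = -2240 - 33 i \sqrt{6}$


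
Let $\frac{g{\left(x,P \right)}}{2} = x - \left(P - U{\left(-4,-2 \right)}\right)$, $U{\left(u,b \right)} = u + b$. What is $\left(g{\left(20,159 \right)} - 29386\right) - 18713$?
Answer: $-48389$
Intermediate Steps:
$U{\left(u,b \right)} = b + u$
$g{\left(x,P \right)} = -12 - 2 P + 2 x$ ($g{\left(x,P \right)} = 2 \left(x - \left(P - \left(-2 - 4\right)\right)\right) = 2 \left(x - \left(P - -6\right)\right) = 2 \left(x - \left(P + 6\right)\right) = 2 \left(x - \left(6 + P\right)\right) = 2 \left(-6 + x - P\right) = -12 - 2 P + 2 x$)
$\left(g{\left(20,159 \right)} - 29386\right) - 18713 = \left(\left(-12 - 318 + 2 \cdot 20\right) - 29386\right) - 18713 = \left(\left(-12 - 318 + 40\right) - 29386\right) - 18713 = \left(-290 - 29386\right) - 18713 = -29676 - 18713 = -48389$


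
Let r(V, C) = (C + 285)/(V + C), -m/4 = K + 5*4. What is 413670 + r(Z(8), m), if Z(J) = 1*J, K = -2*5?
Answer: 13237195/32 ≈ 4.1366e+5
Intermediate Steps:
K = -10
Z(J) = J
m = -40 (m = -4*(-10 + 5*4) = -4*(-10 + 20) = -4*10 = -40)
r(V, C) = (285 + C)/(C + V)
413670 + r(Z(8), m) = 413670 + (285 - 40)/(-40 + 8) = 413670 + 245/(-32) = 413670 - 1/32*245 = 413670 - 245/32 = 13237195/32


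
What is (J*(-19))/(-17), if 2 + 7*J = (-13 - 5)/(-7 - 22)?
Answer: -760/3451 ≈ -0.22023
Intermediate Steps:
J = -40/203 (J = -2/7 + ((-13 - 5)/(-7 - 22))/7 = -2/7 + (-18/(-29))/7 = -2/7 + (-18*(-1/29))/7 = -2/7 + (⅐)*(18/29) = -2/7 + 18/203 = -40/203 ≈ -0.19704)
(J*(-19))/(-17) = -40/203*(-19)/(-17) = (760/203)*(-1/17) = -760/3451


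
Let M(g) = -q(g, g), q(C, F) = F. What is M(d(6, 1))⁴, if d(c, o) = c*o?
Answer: 1296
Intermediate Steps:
M(g) = -g
M(d(6, 1))⁴ = (-6)⁴ = 1296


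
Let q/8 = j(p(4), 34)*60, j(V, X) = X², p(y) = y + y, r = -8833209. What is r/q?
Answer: -2944403/184960 ≈ -15.919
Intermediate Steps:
p(y) = 2*y
q = 554880 (q = 8*(34²*60) = 8*(1156*60) = 8*69360 = 554880)
r/q = -8833209/554880 = -8833209*1/554880 = -2944403/184960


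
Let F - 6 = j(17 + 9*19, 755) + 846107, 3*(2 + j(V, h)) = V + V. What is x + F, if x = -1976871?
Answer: -3391904/3 ≈ -1.1306e+6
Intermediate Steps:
j(V, h) = -2 + 2*V/3 (j(V, h) = -2 + (V + V)/3 = -2 + (2*V)/3 = -2 + 2*V/3)
F = 2538709/3 (F = 6 + ((-2 + 2*(17 + 9*19)/3) + 846107) = 6 + ((-2 + 2*(17 + 171)/3) + 846107) = 6 + ((-2 + (2/3)*188) + 846107) = 6 + ((-2 + 376/3) + 846107) = 6 + (370/3 + 846107) = 6 + 2538691/3 = 2538709/3 ≈ 8.4624e+5)
x + F = -1976871 + 2538709/3 = -3391904/3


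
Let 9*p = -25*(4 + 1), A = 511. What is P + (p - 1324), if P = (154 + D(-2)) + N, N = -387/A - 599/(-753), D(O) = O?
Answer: -1368885619/1154349 ≈ -1185.9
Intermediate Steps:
N = 14678/384783 (N = -387/511 - 599/(-753) = -387*1/511 - 599*(-1/753) = -387/511 + 599/753 = 14678/384783 ≈ 0.038146)
p = -125/9 (p = (-25*(4 + 1))/9 = (-25*5)/9 = (1/9)*(-125) = -125/9 ≈ -13.889)
P = 58501694/384783 (P = (154 - 2) + 14678/384783 = 152 + 14678/384783 = 58501694/384783 ≈ 152.04)
P + (p - 1324) = 58501694/384783 + (-125/9 - 1324) = 58501694/384783 - 12041/9 = -1368885619/1154349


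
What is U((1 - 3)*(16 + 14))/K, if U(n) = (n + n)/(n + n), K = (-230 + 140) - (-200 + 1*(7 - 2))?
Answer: 1/105 ≈ 0.0095238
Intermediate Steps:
K = 105 (K = -90 - (-200 + 1*5) = -90 - (-200 + 5) = -90 - 1*(-195) = -90 + 195 = 105)
U(n) = 1 (U(n) = (2*n)/((2*n)) = (2*n)*(1/(2*n)) = 1)
U((1 - 3)*(16 + 14))/K = 1/105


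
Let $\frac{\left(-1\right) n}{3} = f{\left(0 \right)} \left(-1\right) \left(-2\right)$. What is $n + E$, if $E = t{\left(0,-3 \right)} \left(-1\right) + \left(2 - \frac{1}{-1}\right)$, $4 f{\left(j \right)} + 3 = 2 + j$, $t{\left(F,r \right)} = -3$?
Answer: $\frac{15}{2} \approx 7.5$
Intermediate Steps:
$f{\left(j \right)} = - \frac{1}{4} + \frac{j}{4}$ ($f{\left(j \right)} = - \frac{3}{4} + \frac{2 + j}{4} = - \frac{3}{4} + \left(\frac{1}{2} + \frac{j}{4}\right) = - \frac{1}{4} + \frac{j}{4}$)
$n = \frac{3}{2}$ ($n = - 3 \left(- \frac{1}{4} + \frac{1}{4} \cdot 0\right) \left(-1\right) \left(-2\right) = - 3 \left(- \frac{1}{4} + 0\right) \left(-1\right) \left(-2\right) = - 3 \left(- \frac{1}{4}\right) \left(-1\right) \left(-2\right) = - 3 \cdot \frac{1}{4} \left(-2\right) = \left(-3\right) \left(- \frac{1}{2}\right) = \frac{3}{2} \approx 1.5$)
$E = 6$ ($E = \left(-3\right) \left(-1\right) + \left(2 - \frac{1}{-1}\right) = 3 + \left(2 - -1\right) = 3 + \left(2 + 1\right) = 3 + 3 = 6$)
$n + E = \frac{3}{2} + 6 = \frac{15}{2}$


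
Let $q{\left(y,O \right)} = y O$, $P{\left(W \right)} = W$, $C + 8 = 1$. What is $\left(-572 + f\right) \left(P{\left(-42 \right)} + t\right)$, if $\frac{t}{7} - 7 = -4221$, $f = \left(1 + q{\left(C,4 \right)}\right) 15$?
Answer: $28860580$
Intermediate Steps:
$C = -7$ ($C = -8 + 1 = -7$)
$q{\left(y,O \right)} = O y$
$f = -405$ ($f = \left(1 + 4 \left(-7\right)\right) 15 = \left(1 - 28\right) 15 = \left(-27\right) 15 = -405$)
$t = -29498$ ($t = 49 + 7 \left(-4221\right) = 49 - 29547 = -29498$)
$\left(-572 + f\right) \left(P{\left(-42 \right)} + t\right) = \left(-572 - 405\right) \left(-42 - 29498\right) = \left(-977\right) \left(-29540\right) = 28860580$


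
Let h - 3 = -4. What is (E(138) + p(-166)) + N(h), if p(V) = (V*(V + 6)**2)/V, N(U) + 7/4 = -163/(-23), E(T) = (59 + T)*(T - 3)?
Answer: 4802431/92 ≈ 52200.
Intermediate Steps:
h = -1 (h = 3 - 4 = -1)
E(T) = (-3 + T)*(59 + T) (E(T) = (59 + T)*(-3 + T) = (-3 + T)*(59 + T))
N(U) = 491/92 (N(U) = -7/4 - 163/(-23) = -7/4 - 163*(-1/23) = -7/4 + 163/23 = 491/92)
p(V) = (6 + V)**2 (p(V) = (V*(6 + V)**2)/V = (6 + V)**2)
(E(138) + p(-166)) + N(h) = ((-177 + 138**2 + 56*138) + (6 - 166)**2) + 491/92 = ((-177 + 19044 + 7728) + (-160)**2) + 491/92 = (26595 + 25600) + 491/92 = 52195 + 491/92 = 4802431/92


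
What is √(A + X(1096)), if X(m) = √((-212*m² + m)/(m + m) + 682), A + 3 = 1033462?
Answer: √(4133836 + 2*I*√461974)/2 ≈ 1016.6 + 0.16715*I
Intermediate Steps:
A = 1033459 (A = -3 + 1033462 = 1033459)
X(m) = √(682 + (m - 212*m²)/(2*m)) (X(m) = √((m - 212*m²)/((2*m)) + 682) = √((m - 212*m²)*(1/(2*m)) + 682) = √((m - 212*m²)/(2*m) + 682) = √(682 + (m - 212*m²)/(2*m)))
√(A + X(1096)) = √(1033459 + √(2730 - 424*1096)/2) = √(1033459 + √(2730 - 464704)/2) = √(1033459 + √(-461974)/2) = √(1033459 + (I*√461974)/2) = √(1033459 + I*√461974/2)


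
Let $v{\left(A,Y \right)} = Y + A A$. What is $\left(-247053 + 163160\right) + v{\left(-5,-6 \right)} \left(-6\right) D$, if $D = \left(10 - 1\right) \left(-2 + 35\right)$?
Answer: $-117751$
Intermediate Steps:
$v{\left(A,Y \right)} = Y + A^{2}$
$D = 297$ ($D = 9 \cdot 33 = 297$)
$\left(-247053 + 163160\right) + v{\left(-5,-6 \right)} \left(-6\right) D = \left(-247053 + 163160\right) + \left(-6 + \left(-5\right)^{2}\right) \left(-6\right) 297 = -83893 + \left(-6 + 25\right) \left(-6\right) 297 = -83893 + 19 \left(-6\right) 297 = -83893 - 33858 = -117751$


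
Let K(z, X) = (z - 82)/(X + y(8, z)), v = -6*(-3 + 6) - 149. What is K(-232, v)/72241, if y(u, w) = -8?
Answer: 314/12642175 ≈ 2.4837e-5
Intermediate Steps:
v = -167 (v = -6*3 - 149 = -18 - 149 = -167)
K(z, X) = (-82 + z)/(-8 + X) (K(z, X) = (z - 82)/(X - 8) = (-82 + z)/(-8 + X))
K(-232, v)/72241 = ((-82 - 232)/(-8 - 167))/72241 = (-314/(-175))*(1/72241) = -1/175*(-314)*(1/72241) = (314/175)*(1/72241) = 314/12642175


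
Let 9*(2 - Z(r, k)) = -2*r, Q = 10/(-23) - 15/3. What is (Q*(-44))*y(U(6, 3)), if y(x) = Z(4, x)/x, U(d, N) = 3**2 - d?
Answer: 143000/621 ≈ 230.27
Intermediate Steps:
U(d, N) = 9 - d
Q = -125/23 (Q = 10*(-1/23) - 15*1/3 = -10/23 - 5 = -125/23 ≈ -5.4348)
Z(r, k) = 2 + 2*r/9 (Z(r, k) = 2 - (-2)*r/9 = 2 + 2*r/9)
y(x) = 26/(9*x) (y(x) = (2 + (2/9)*4)/x = (2 + 8/9)/x = 26/(9*x))
(Q*(-44))*y(U(6, 3)) = (-125/23*(-44))*(26/(9*(9 - 1*6))) = 5500*(26/(9*(9 - 6)))/23 = 5500*((26/9)/3)/23 = 5500*((26/9)*(1/3))/23 = (5500/23)*(26/27) = 143000/621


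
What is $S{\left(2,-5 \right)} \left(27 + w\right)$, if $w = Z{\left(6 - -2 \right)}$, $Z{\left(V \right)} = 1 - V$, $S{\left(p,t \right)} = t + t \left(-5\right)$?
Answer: $400$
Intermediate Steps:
$S{\left(p,t \right)} = - 4 t$ ($S{\left(p,t \right)} = t - 5 t = - 4 t$)
$w = -7$ ($w = 1 - \left(6 - -2\right) = 1 - \left(6 + 2\right) = 1 - 8 = -7$)
$S{\left(2,-5 \right)} \left(27 + w\right) = \left(-4\right) \left(-5\right) \left(27 - 7\right) = 20 \cdot 20 = 400$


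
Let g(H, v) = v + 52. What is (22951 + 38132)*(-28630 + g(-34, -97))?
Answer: -1751555025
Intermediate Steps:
g(H, v) = 52 + v
(22951 + 38132)*(-28630 + g(-34, -97)) = (22951 + 38132)*(-28630 + (52 - 97)) = 61083*(-28630 - 45) = 61083*(-28675) = -1751555025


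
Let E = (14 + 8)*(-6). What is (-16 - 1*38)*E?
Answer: 7128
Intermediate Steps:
E = -132 (E = 22*(-6) = -132)
(-16 - 1*38)*E = (-16 - 1*38)*(-132) = (-16 - 38)*(-132) = -54*(-132) = 7128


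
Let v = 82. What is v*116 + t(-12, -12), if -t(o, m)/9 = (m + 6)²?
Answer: 9188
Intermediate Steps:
t(o, m) = -9*(6 + m)² (t(o, m) = -9*(m + 6)² = -9*(6 + m)²)
v*116 + t(-12, -12) = 82*116 - 9*(6 - 12)² = 9512 - 9*(-6)² = 9512 - 9*36 = 9512 - 324 = 9188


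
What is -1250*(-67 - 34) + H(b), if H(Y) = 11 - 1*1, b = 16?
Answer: 126260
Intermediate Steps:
H(Y) = 10 (H(Y) = 11 - 1 = 10)
-1250*(-67 - 34) + H(b) = -1250*(-67 - 34) + 10 = -1250*(-101) + 10 = 126250 + 10 = 126260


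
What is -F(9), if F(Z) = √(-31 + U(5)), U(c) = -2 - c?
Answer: -I*√38 ≈ -6.1644*I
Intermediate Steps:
F(Z) = I*√38 (F(Z) = √(-31 + (-2 - 1*5)) = √(-31 + (-2 - 5)) = √(-31 - 7) = √(-38) = I*√38)
-F(9) = -I*√38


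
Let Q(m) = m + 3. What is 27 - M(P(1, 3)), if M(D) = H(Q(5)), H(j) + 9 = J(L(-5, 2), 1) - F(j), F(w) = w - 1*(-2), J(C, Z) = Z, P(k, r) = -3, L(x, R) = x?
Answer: 45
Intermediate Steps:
F(w) = 2 + w (F(w) = w + 2 = 2 + w)
Q(m) = 3 + m
H(j) = -10 - j (H(j) = -9 + (1 - (2 + j)) = -9 + (1 + (-2 - j)) = -9 + (-1 - j) = -10 - j)
M(D) = -18 (M(D) = -10 - (3 + 5) = -10 - 1*8 = -10 - 8 = -18)
27 - M(P(1, 3)) = 27 - 1*(-18) = 27 + 18 = 45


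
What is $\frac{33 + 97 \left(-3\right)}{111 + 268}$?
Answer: $- \frac{258}{379} \approx -0.68074$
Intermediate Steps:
$\frac{33 + 97 \left(-3\right)}{111 + 268} = \frac{33 - 291}{379} = \left(-258\right) \frac{1}{379} = - \frac{258}{379}$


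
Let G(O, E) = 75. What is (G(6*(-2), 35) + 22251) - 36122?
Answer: -13796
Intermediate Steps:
(G(6*(-2), 35) + 22251) - 36122 = (75 + 22251) - 36122 = 22326 - 36122 = -13796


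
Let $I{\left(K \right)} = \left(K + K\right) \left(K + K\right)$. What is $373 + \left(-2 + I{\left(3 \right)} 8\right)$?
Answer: $659$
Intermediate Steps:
$I{\left(K \right)} = 4 K^{2}$ ($I{\left(K \right)} = 2 K 2 K = 4 K^{2}$)
$373 + \left(-2 + I{\left(3 \right)} 8\right) = 373 - \left(2 - 4 \cdot 3^{2} \cdot 8\right) = 373 - \left(2 - 4 \cdot 9 \cdot 8\right) = 373 + \left(-2 + 36 \cdot 8\right) = 373 + \left(-2 + 288\right) = 373 + 286 = 659$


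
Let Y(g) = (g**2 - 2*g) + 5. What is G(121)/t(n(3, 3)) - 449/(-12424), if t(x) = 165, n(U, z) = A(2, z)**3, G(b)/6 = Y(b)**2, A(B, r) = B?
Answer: 5155344191863/683320 ≈ 7.5446e+6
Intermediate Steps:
Y(g) = 5 + g**2 - 2*g
G(b) = 6*(5 + b**2 - 2*b)**2
n(U, z) = 8 (n(U, z) = 2**3 = 8)
G(121)/t(n(3, 3)) - 449/(-12424) = (6*(5 + 121**2 - 2*121)**2)/165 - 449/(-12424) = (6*(5 + 14641 - 242)**2)*(1/165) - 449*(-1/12424) = (6*14404**2)*(1/165) + 449/12424 = (6*207475216)*(1/165) + 449/12424 = 1244851296*(1/165) + 449/12424 = 414950432/55 + 449/12424 = 5155344191863/683320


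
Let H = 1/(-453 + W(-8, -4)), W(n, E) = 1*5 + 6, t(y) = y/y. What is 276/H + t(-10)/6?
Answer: -731951/6 ≈ -1.2199e+5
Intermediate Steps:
t(y) = 1
W(n, E) = 11 (W(n, E) = 5 + 6 = 11)
H = -1/442 (H = 1/(-453 + 11) = 1/(-442) = -1/442 ≈ -0.0022624)
276/H + t(-10)/6 = 276/(-1/442) + 1/6 = 276*(-442) + 1*(1/6) = -121992 + 1/6 = -731951/6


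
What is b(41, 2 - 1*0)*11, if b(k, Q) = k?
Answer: 451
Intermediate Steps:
b(41, 2 - 1*0)*11 = 41*11 = 451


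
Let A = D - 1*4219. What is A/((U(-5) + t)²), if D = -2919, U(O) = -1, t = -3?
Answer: -3569/8 ≈ -446.13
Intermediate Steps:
A = -7138 (A = -2919 - 1*4219 = -2919 - 4219 = -7138)
A/((U(-5) + t)²) = -7138/(-1 - 3)² = -7138/((-4)²) = -7138/16 = -7138*1/16 = -3569/8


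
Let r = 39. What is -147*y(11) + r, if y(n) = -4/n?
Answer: 1017/11 ≈ 92.455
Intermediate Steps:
-147*y(11) + r = -(-588)/11 + 39 = -147*(-4/11) + 39 = 588/11 + 39 = 1017/11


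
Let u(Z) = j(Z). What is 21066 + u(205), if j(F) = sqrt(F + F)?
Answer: 21066 + sqrt(410) ≈ 21086.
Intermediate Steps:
j(F) = sqrt(2)*sqrt(F) (j(F) = sqrt(2*F) = sqrt(2)*sqrt(F))
u(Z) = sqrt(2)*sqrt(Z)
21066 + u(205) = 21066 + sqrt(2)*sqrt(205) = 21066 + sqrt(410)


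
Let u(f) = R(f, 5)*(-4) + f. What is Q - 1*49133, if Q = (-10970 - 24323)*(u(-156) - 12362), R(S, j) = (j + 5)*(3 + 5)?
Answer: 453042401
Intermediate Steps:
R(S, j) = 40 + 8*j (R(S, j) = (5 + j)*8 = 40 + 8*j)
u(f) = -320 + f (u(f) = (40 + 8*5)*(-4) + f = (40 + 40)*(-4) + f = 80*(-4) + f = -320 + f)
Q = 453091534 (Q = (-10970 - 24323)*((-320 - 156) - 12362) = -35293*(-476 - 12362) = -35293*(-12838) = 453091534)
Q - 1*49133 = 453091534 - 1*49133 = 453091534 - 49133 = 453042401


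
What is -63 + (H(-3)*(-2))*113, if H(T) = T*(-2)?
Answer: -1419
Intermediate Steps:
H(T) = -2*T
-63 + (H(-3)*(-2))*113 = -63 + (-2*(-3)*(-2))*113 = -63 + (6*(-2))*113 = -63 - 12*113 = -63 - 1356 = -1419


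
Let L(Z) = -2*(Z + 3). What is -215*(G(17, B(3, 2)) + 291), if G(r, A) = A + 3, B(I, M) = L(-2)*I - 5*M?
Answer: -59770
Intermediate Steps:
L(Z) = -6 - 2*Z (L(Z) = -2*(3 + Z) = -6 - 2*Z)
B(I, M) = -5*M - 2*I (B(I, M) = (-6 - 2*(-2))*I - 5*M = (-6 + 4)*I - 5*M = -2*I - 5*M = -5*M - 2*I)
G(r, A) = 3 + A
-215*(G(17, B(3, 2)) + 291) = -215*((3 + (-5*2 - 2*3)) + 291) = -215*((3 + (-10 - 6)) + 291) = -215*((3 - 16) + 291) = -215*(-13 + 291) = -215*278 = -59770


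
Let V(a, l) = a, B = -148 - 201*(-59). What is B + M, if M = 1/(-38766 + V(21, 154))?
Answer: 453742694/38745 ≈ 11711.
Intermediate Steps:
B = 11711 (B = -148 + 11859 = 11711)
M = -1/38745 (M = 1/(-38766 + 21) = 1/(-38745) = -1/38745 ≈ -2.5810e-5)
B + M = 11711 - 1/38745 = 453742694/38745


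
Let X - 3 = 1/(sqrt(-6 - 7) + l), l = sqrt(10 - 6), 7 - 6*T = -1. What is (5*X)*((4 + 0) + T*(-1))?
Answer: 2120/51 - 40*I*sqrt(13)/51 ≈ 41.569 - 2.8279*I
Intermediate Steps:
T = 4/3 (T = 7/6 - 1/6*(-1) = 7/6 + 1/6 = 4/3 ≈ 1.3333)
l = 2 (l = sqrt(4) = 2)
X = 3 + 1/(2 + I*sqrt(13)) (X = 3 + 1/(sqrt(-6 - 7) + 2) = 3 + 1/(sqrt(-13) + 2) = 3 + 1/(I*sqrt(13) + 2) = 3 + 1/(2 + I*sqrt(13)) ≈ 3.1176 - 0.21209*I)
(5*X)*((4 + 0) + T*(-1)) = (5*(53/17 - I*sqrt(13)/17))*((4 + 0) + (4/3)*(-1)) = (265/17 - 5*I*sqrt(13)/17)*(4 - 4/3) = (265/17 - 5*I*sqrt(13)/17)*(8/3) = 2120/51 - 40*I*sqrt(13)/51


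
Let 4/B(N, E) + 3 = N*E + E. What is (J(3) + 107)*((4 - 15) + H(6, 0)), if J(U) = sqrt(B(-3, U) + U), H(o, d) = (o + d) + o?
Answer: 107 + sqrt(23)/3 ≈ 108.60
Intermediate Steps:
B(N, E) = 4/(-3 + E + E*N) (B(N, E) = 4/(-3 + (N*E + E)) = 4/(-3 + (E*N + E)) = 4/(-3 + (E + E*N)) = 4/(-3 + E + E*N))
H(o, d) = d + 2*o (H(o, d) = (d + o) + o = d + 2*o)
J(U) = sqrt(U + 4/(-3 - 2*U)) (J(U) = sqrt(4/(-3 + U + U*(-3)) + U) = sqrt(4/(-3 + U - 3*U) + U) = sqrt(4/(-3 - 2*U) + U) = sqrt(U + 4/(-3 - 2*U)))
(J(3) + 107)*((4 - 15) + H(6, 0)) = (sqrt((-4 + 2*3**2 + 3*3)/(3 + 2*3)) + 107)*((4 - 15) + (0 + 2*6)) = (sqrt((-4 + 2*9 + 9)/(3 + 6)) + 107)*(-11 + (0 + 12)) = (sqrt((-4 + 18 + 9)/9) + 107)*(-11 + 12) = (sqrt((1/9)*23) + 107)*1 = (sqrt(23/9) + 107)*1 = (sqrt(23)/3 + 107)*1 = (107 + sqrt(23)/3)*1 = 107 + sqrt(23)/3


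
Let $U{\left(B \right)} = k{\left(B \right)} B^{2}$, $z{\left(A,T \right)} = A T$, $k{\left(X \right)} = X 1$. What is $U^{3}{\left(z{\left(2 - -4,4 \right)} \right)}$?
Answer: $2641807540224$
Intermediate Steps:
$k{\left(X \right)} = X$
$U{\left(B \right)} = B^{3}$ ($U{\left(B \right)} = B B^{2} = B^{3}$)
$U^{3}{\left(z{\left(2 - -4,4 \right)} \right)} = \left(\left(\left(2 - -4\right) 4\right)^{3}\right)^{3} = \left(\left(\left(2 + 4\right) 4\right)^{3}\right)^{3} = \left(\left(6 \cdot 4\right)^{3}\right)^{3} = \left(24^{3}\right)^{3} = 13824^{3} = 2641807540224$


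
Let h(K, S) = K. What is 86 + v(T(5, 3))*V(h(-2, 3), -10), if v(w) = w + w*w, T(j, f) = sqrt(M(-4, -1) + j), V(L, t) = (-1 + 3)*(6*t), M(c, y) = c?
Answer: -154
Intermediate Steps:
V(L, t) = 12*t (V(L, t) = 2*(6*t) = 12*t)
T(j, f) = sqrt(-4 + j)
v(w) = w + w**2
86 + v(T(5, 3))*V(h(-2, 3), -10) = 86 + (sqrt(-4 + 5)*(1 + sqrt(-4 + 5)))*(12*(-10)) = 86 + (sqrt(1)*(1 + sqrt(1)))*(-120) = 86 + (1*(1 + 1))*(-120) = 86 + (1*2)*(-120) = 86 + 2*(-120) = 86 - 240 = -154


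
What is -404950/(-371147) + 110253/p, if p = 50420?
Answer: 8762521313/2673318820 ≈ 3.2778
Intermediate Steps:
-404950/(-371147) + 110253/p = -404950/(-371147) + 110253/50420 = -404950*(-1/371147) + 110253*(1/50420) = 57850/53021 + 110253/50420 = 8762521313/2673318820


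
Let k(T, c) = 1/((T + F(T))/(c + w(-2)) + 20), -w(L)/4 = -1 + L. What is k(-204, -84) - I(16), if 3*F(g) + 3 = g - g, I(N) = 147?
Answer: -241743/1645 ≈ -146.96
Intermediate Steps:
F(g) = -1 (F(g) = -1 + (g - g)/3 = -1 + (⅓)*0 = -1 + 0 = -1)
w(L) = 4 - 4*L (w(L) = -4*(-1 + L) = 4 - 4*L)
k(T, c) = 1/(20 + (-1 + T)/(12 + c)) (k(T, c) = 1/((T - 1)/(c + (4 - 4*(-2))) + 20) = 1/((-1 + T)/(c + (4 + 8)) + 20) = 1/((-1 + T)/(c + 12) + 20) = 1/((-1 + T)/(12 + c) + 20) = 1/(20 + (-1 + T)/(12 + c)))
k(-204, -84) - I(16) = (12 - 84)/(239 - 204 + 20*(-84)) - 1*147 = -72/(239 - 204 - 1680) - 147 = -72/(-1645) - 147 = -1/1645*(-72) - 147 = 72/1645 - 147 = -241743/1645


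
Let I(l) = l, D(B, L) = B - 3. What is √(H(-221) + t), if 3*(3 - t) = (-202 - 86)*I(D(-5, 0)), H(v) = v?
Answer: I*√986 ≈ 31.401*I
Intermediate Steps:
D(B, L) = -3 + B
t = -765 (t = 3 - (-202 - 86)*(-3 - 5)/3 = 3 - (-96)*(-8) = 3 - ⅓*2304 = 3 - 768 = -765)
√(H(-221) + t) = √(-221 - 765) = √(-986) = I*√986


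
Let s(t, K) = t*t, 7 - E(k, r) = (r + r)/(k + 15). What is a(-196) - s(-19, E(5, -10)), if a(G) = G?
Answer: -557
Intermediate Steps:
E(k, r) = 7 - 2*r/(15 + k) (E(k, r) = 7 - (r + r)/(k + 15) = 7 - 2*r/(15 + k))
s(t, K) = t²
a(-196) - s(-19, E(5, -10)) = -196 - 1*(-19)² = -196 - 1*361 = -196 - 361 = -557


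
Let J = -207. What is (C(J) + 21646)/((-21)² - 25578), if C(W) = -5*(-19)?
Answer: -7247/8379 ≈ -0.86490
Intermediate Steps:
C(W) = 95
(C(J) + 21646)/((-21)² - 25578) = (95 + 21646)/((-21)² - 25578) = 21741/(441 - 25578) = 21741/(-25137) = 21741*(-1/25137) = -7247/8379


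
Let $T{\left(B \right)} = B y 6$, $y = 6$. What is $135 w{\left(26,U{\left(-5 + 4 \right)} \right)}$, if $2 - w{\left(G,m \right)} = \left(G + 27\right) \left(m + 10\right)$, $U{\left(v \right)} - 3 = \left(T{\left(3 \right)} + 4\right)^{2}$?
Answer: $-89845065$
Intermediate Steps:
$T{\left(B \right)} = 36 B$ ($T{\left(B \right)} = B 6 \cdot 6 = 6 B 6 = 36 B$)
$U{\left(v \right)} = 12547$ ($U{\left(v \right)} = 3 + \left(36 \cdot 3 + 4\right)^{2} = 3 + \left(108 + 4\right)^{2} = 3 + 112^{2} = 3 + 12544 = 12547$)
$w{\left(G,m \right)} = 2 - \left(10 + m\right) \left(27 + G\right)$ ($w{\left(G,m \right)} = 2 - \left(G + 27\right) \left(m + 10\right) = 2 - \left(27 + G\right) \left(10 + m\right) = 2 - \left(10 + m\right) \left(27 + G\right)$)
$135 w{\left(26,U{\left(-5 + 4 \right)} \right)} = 135 \left(-268 - 338769 - 260 - 26 \cdot 12547\right) = 135 \left(-268 - 338769 - 260 - 326222\right) = 135 \left(-665519\right) = -89845065$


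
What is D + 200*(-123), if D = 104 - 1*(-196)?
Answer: -24300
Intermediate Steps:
D = 300 (D = 104 + 196 = 300)
D + 200*(-123) = 300 + 200*(-123) = 300 - 24600 = -24300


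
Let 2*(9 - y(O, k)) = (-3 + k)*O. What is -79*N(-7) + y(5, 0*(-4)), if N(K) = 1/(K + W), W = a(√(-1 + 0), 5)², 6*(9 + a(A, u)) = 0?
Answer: 571/37 ≈ 15.432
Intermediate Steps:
a(A, u) = -9 (a(A, u) = -9 + (⅙)*0 = -9 + 0 = -9)
W = 81 (W = (-9)² = 81)
N(K) = 1/(81 + K) (N(K) = 1/(K + 81) = 1/(81 + K))
y(O, k) = 9 - O*(-3 + k)/2 (y(O, k) = 9 - (-3 + k)*O/2 = 9 - O*(-3 + k)/2)
-79*N(-7) + y(5, 0*(-4)) = -79/(81 - 7) + (9 + (3/2)*5 - ½*5*0*(-4)) = -79/74 + (9 + 15/2 - ½*5*0) = -79*1/74 + (9 + 15/2 + 0) = -79/74 + 33/2 = 571/37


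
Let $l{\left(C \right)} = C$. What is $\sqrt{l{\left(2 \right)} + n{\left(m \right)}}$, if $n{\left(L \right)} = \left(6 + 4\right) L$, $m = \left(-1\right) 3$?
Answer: $2 i \sqrt{7} \approx 5.2915 i$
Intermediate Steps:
$m = -3$
$n{\left(L \right)} = 10 L$
$\sqrt{l{\left(2 \right)} + n{\left(m \right)}} = \sqrt{2 + 10 \left(-3\right)} = \sqrt{2 - 30} = \sqrt{-28} = 2 i \sqrt{7}$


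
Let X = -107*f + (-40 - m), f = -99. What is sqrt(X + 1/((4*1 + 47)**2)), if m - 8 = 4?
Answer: sqrt(27417142)/51 ≈ 102.67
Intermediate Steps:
m = 12 (m = 8 + 4 = 12)
X = 10541 (X = -107*(-99) + (-40 - 1*12) = 10593 + (-40 - 12) = 10593 - 52 = 10541)
sqrt(X + 1/((4*1 + 47)**2)) = sqrt(10541 + 1/((4*1 + 47)**2)) = sqrt(10541 + 1/((4 + 47)**2)) = sqrt(10541 + 1/(51**2)) = sqrt(10541 + 1/2601) = sqrt(27417142/2601) = sqrt(27417142)/51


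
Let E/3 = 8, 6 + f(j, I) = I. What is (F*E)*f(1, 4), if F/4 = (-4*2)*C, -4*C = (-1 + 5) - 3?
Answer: -384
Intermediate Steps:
C = -¼ (C = -((-1 + 5) - 3)/4 = -(4 - 3)/4 = -¼*1 = -¼ ≈ -0.25000)
f(j, I) = -6 + I
F = 8 (F = 4*(-4*2*(-¼)) = 4*(-8*(-¼)) = 4*2 = 8)
E = 24 (E = 3*8 = 24)
(F*E)*f(1, 4) = (8*24)*(-6 + 4) = 192*(-2) = -384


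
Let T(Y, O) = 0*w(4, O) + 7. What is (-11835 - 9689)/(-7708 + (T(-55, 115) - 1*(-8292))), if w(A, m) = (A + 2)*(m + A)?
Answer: -21524/591 ≈ -36.420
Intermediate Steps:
w(A, m) = (2 + A)*(A + m)
T(Y, O) = 7 (T(Y, O) = 0*(4² + 2*4 + 2*O + 4*O) + 7 = 0*(16 + 8 + 2*O + 4*O) + 7 = 0*(24 + 6*O) + 7 = 0 + 7 = 7)
(-11835 - 9689)/(-7708 + (T(-55, 115) - 1*(-8292))) = (-11835 - 9689)/(-7708 + (7 - 1*(-8292))) = -21524/(-7708 + (7 + 8292)) = -21524/(-7708 + 8299) = -21524/591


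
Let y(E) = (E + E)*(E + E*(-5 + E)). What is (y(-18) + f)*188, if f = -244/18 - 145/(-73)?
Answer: -1762273084/657 ≈ -2.6823e+6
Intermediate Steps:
y(E) = 2*E*(E + E*(-5 + E)) (y(E) = (2*E)*(E + E*(-5 + E)) = 2*E*(E + E*(-5 + E)))
f = -7601/657 (f = -244*1/18 - 145*(-1/73) = -122/9 + 145/73 = -7601/657 ≈ -11.569)
(y(-18) + f)*188 = (2*(-18)**2*(-4 - 18) - 7601/657)*188 = (2*324*(-22) - 7601/657)*188 = (-14256 - 7601/657)*188 = -9373793/657*188 = -1762273084/657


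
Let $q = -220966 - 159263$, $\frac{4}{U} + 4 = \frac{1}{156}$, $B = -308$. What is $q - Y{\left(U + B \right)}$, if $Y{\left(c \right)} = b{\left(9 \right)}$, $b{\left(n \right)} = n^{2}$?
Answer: $-380310$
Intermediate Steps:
$U = - \frac{624}{623}$ ($U = \frac{4}{-4 + \frac{1}{156}} = \frac{4}{- \frac{623}{156}} = 4 \left(- \frac{156}{623}\right) = - \frac{624}{623} \approx -1.0016$)
$Y{\left(c \right)} = 81$ ($Y{\left(c \right)} = 9^{2} = 81$)
$q = -380229$ ($q = -220966 - 159263 = -380229$)
$q - Y{\left(U + B \right)} = -380229 - 81 = -380310$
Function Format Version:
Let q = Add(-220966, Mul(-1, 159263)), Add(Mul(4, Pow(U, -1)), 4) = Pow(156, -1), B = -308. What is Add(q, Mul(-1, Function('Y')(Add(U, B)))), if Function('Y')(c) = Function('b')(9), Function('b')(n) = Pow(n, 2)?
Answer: -380310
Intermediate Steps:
U = Rational(-624, 623) (U = Mul(4, Pow(Add(-4, Pow(156, -1)), -1)) = Mul(4, Pow(Add(-4, Rational(1, 156)), -1)) = Mul(4, Pow(Rational(-623, 156), -1)) = Mul(4, Rational(-156, 623)) = Rational(-624, 623) ≈ -1.0016)
Function('Y')(c) = 81 (Function('Y')(c) = Pow(9, 2) = 81)
q = -380229 (q = Add(-220966, -159263) = -380229)
Add(q, Mul(-1, Function('Y')(Add(U, B)))) = Add(-380229, Mul(-1, 81)) = Add(-380229, -81) = -380310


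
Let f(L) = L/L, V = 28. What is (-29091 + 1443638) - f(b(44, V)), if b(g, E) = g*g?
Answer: 1414546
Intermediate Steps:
b(g, E) = g²
f(L) = 1
(-29091 + 1443638) - f(b(44, V)) = (-29091 + 1443638) - 1*1 = 1414547 - 1 = 1414546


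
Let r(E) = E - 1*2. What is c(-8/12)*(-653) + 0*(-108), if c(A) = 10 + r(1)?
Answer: -5877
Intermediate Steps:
r(E) = -2 + E (r(E) = E - 2 = -2 + E)
c(A) = 9 (c(A) = 10 + (-2 + 1) = 10 - 1 = 9)
c(-8/12)*(-653) + 0*(-108) = 9*(-653) + 0*(-108) = -5877 + 0 = -5877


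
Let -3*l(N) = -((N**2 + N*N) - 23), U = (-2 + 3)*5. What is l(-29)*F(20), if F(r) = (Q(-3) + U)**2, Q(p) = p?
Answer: 2212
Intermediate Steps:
U = 5 (U = 1*5 = 5)
l(N) = -23/3 + 2*N**2/3 (l(N) = -(-1)*((N**2 + N*N) - 23)/3 = -(-1)*((N**2 + N**2) - 23)/3 = -(-1)*(2*N**2 - 23)/3 = -(-1)*(-23 + 2*N**2)/3 = -(23 - 2*N**2)/3 = -23/3 + 2*N**2/3)
F(r) = 4 (F(r) = (-3 + 5)**2 = 2**2 = 4)
l(-29)*F(20) = (-23/3 + (2/3)*(-29)**2)*4 = (-23/3 + (2/3)*841)*4 = (-23/3 + 1682/3)*4 = 553*4 = 2212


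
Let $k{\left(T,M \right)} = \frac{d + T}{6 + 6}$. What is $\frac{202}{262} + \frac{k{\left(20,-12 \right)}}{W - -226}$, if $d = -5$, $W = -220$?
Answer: $\frac{3079}{3144} \approx 0.97933$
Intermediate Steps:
$k{\left(T,M \right)} = - \frac{5}{12} + \frac{T}{12}$ ($k{\left(T,M \right)} = \frac{-5 + T}{6 + 6} = \frac{-5 + T}{12} = \left(-5 + T\right) \frac{1}{12} = - \frac{5}{12} + \frac{T}{12}$)
$\frac{202}{262} + \frac{k{\left(20,-12 \right)}}{W - -226} = \frac{202}{262} + \frac{- \frac{5}{12} + \frac{1}{12} \cdot 20}{-220 - -226} = 202 \cdot \frac{1}{262} + \frac{- \frac{5}{12} + \frac{5}{3}}{-220 + 226} = \frac{101}{131} + \frac{5}{4 \cdot 6} = \frac{101}{131} + \frac{5}{4} \cdot \frac{1}{6} = \frac{101}{131} + \frac{5}{24} = \frac{3079}{3144}$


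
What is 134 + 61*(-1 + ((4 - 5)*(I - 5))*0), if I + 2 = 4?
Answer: 73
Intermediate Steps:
I = 2 (I = -2 + 4 = 2)
134 + 61*(-1 + ((4 - 5)*(I - 5))*0) = 134 + 61*(-1 + ((4 - 5)*(2 - 5))*0) = 134 + 61*(-1 - 1*(-3)*0) = 134 + 61*(-1 + 3*0) = 134 + 61*(-1 + 0) = 134 + 61*(-1) = 134 - 61 = 73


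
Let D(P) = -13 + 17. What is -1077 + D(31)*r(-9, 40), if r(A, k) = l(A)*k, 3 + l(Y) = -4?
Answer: -2197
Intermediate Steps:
l(Y) = -7 (l(Y) = -3 - 4 = -7)
D(P) = 4
r(A, k) = -7*k
-1077 + D(31)*r(-9, 40) = -1077 + 4*(-7*40) = -1077 + 4*(-280) = -1077 - 1120 = -2197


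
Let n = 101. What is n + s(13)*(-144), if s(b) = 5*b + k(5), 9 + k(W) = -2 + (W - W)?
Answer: -7675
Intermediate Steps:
k(W) = -11 (k(W) = -9 + (-2 + (W - W)) = -9 + (-2 + 0) = -9 - 2 = -11)
s(b) = -11 + 5*b (s(b) = 5*b - 11 = -11 + 5*b)
n + s(13)*(-144) = 101 + (-11 + 5*13)*(-144) = 101 + (-11 + 65)*(-144) = 101 + 54*(-144) = 101 - 7776 = -7675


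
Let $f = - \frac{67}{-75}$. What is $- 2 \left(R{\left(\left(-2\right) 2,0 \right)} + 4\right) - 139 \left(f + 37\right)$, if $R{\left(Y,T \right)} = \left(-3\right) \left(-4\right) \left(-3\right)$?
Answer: $- \frac{390238}{75} \approx -5203.2$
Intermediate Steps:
$R{\left(Y,T \right)} = -36$ ($R{\left(Y,T \right)} = 12 \left(-3\right) = -36$)
$f = \frac{67}{75}$ ($f = \left(-67\right) \left(- \frac{1}{75}\right) = \frac{67}{75} \approx 0.89333$)
$- 2 \left(R{\left(\left(-2\right) 2,0 \right)} + 4\right) - 139 \left(f + 37\right) = - 2 \left(-36 + 4\right) - 139 \left(\frac{67}{75} + 37\right) = \left(-2\right) \left(-32\right) - \frac{395038}{75} = 64 - \frac{395038}{75} = - \frac{390238}{75}$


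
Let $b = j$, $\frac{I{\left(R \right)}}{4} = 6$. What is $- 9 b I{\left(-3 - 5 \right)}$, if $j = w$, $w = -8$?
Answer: $1728$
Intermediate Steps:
$I{\left(R \right)} = 24$ ($I{\left(R \right)} = 4 \cdot 6 = 24$)
$j = -8$
$b = -8$
$- 9 b I{\left(-3 - 5 \right)} = \left(-9\right) \left(-8\right) 24 = 72 \cdot 24 = 1728$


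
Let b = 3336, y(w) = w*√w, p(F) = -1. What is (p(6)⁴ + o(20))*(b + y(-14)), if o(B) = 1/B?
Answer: 17514/5 - 147*I*√14/10 ≈ 3502.8 - 55.002*I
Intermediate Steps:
y(w) = w^(3/2)
(p(6)⁴ + o(20))*(b + y(-14)) = ((-1)⁴ + 1/20)*(3336 + (-14)^(3/2)) = (1 + 1/20)*(3336 - 14*I*√14) = 21*(3336 - 14*I*√14)/20 = 17514/5 - 147*I*√14/10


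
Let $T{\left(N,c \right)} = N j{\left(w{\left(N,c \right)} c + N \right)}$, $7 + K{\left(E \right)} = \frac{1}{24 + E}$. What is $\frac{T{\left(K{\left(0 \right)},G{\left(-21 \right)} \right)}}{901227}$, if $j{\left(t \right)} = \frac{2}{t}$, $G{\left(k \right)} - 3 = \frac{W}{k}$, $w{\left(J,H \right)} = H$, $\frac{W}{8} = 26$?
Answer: $- \frac{16366}{43154053259} \approx -3.7925 \cdot 10^{-7}$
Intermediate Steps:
$W = 208$ ($W = 8 \cdot 26 = 208$)
$K{\left(E \right)} = -7 + \frac{1}{24 + E}$
$G{\left(k \right)} = 3 + \frac{208}{k}$
$T{\left(N,c \right)} = \frac{2 N}{N + c^{2}}$ ($T{\left(N,c \right)} = N \frac{2}{c c + N} = N \frac{2}{c^{2} + N} = N \frac{2}{N + c^{2}} = \frac{2 N}{N + c^{2}}$)
$\frac{T{\left(K{\left(0 \right)},G{\left(-21 \right)} \right)}}{901227} = \frac{2 \frac{-167 - 0}{24 + 0} \frac{1}{\frac{-167 - 0}{24 + 0} + \left(3 + \frac{208}{-21}\right)^{2}}}{901227} = \frac{2 \frac{-167 + 0}{24}}{\frac{-167 + 0}{24} + \left(3 + 208 \left(- \frac{1}{21}\right)\right)^{2}} \cdot \frac{1}{901227} = \frac{2 \cdot \frac{1}{24} \left(-167\right)}{\frac{1}{24} \left(-167\right) + \left(3 - \frac{208}{21}\right)^{2}} \cdot \frac{1}{901227} = 2 \left(- \frac{167}{24}\right) \frac{1}{- \frac{167}{24} + \left(- \frac{145}{21}\right)^{2}} \cdot \frac{1}{901227} = 2 \left(- \frac{167}{24}\right) \frac{1}{- \frac{167}{24} + \frac{21025}{441}} \cdot \frac{1}{901227} = 2 \left(- \frac{167}{24}\right) \frac{1}{\frac{143651}{3528}} \cdot \frac{1}{901227} = 2 \left(- \frac{167}{24}\right) \frac{3528}{143651} \cdot \frac{1}{901227} = \left(- \frac{49098}{143651}\right) \frac{1}{901227} = - \frac{16366}{43154053259}$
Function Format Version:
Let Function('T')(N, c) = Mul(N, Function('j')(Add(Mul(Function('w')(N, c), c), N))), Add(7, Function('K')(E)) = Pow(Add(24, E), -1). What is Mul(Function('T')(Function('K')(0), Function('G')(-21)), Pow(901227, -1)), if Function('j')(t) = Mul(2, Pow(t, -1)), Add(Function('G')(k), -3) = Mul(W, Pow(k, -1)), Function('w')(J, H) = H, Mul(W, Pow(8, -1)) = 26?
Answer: Rational(-16366, 43154053259) ≈ -3.7925e-7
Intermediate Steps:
W = 208 (W = Mul(8, 26) = 208)
Function('K')(E) = Add(-7, Pow(Add(24, E), -1))
Function('G')(k) = Add(3, Mul(208, Pow(k, -1)))
Function('T')(N, c) = Mul(2, N, Pow(Add(N, Pow(c, 2)), -1)) (Function('T')(N, c) = Mul(N, Mul(2, Pow(Add(Mul(c, c), N), -1))) = Mul(N, Mul(2, Pow(Add(Pow(c, 2), N), -1))) = Mul(N, Mul(2, Pow(Add(N, Pow(c, 2)), -1))) = Mul(2, N, Pow(Add(N, Pow(c, 2)), -1)))
Mul(Function('T')(Function('K')(0), Function('G')(-21)), Pow(901227, -1)) = Mul(Mul(2, Mul(Pow(Add(24, 0), -1), Add(-167, Mul(-7, 0))), Pow(Add(Mul(Pow(Add(24, 0), -1), Add(-167, Mul(-7, 0))), Pow(Add(3, Mul(208, Pow(-21, -1))), 2)), -1)), Pow(901227, -1)) = Mul(Mul(2, Mul(Pow(24, -1), Add(-167, 0)), Pow(Add(Mul(Pow(24, -1), Add(-167, 0)), Pow(Add(3, Mul(208, Rational(-1, 21))), 2)), -1)), Rational(1, 901227)) = Mul(Mul(2, Mul(Rational(1, 24), -167), Pow(Add(Mul(Rational(1, 24), -167), Pow(Add(3, Rational(-208, 21)), 2)), -1)), Rational(1, 901227)) = Mul(Mul(2, Rational(-167, 24), Pow(Add(Rational(-167, 24), Pow(Rational(-145, 21), 2)), -1)), Rational(1, 901227)) = Mul(Mul(2, Rational(-167, 24), Pow(Add(Rational(-167, 24), Rational(21025, 441)), -1)), Rational(1, 901227)) = Mul(Mul(2, Rational(-167, 24), Pow(Rational(143651, 3528), -1)), Rational(1, 901227)) = Mul(Mul(2, Rational(-167, 24), Rational(3528, 143651)), Rational(1, 901227)) = Mul(Rational(-49098, 143651), Rational(1, 901227)) = Rational(-16366, 43154053259)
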